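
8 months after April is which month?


April is month 4
4 + 8 = 12

December


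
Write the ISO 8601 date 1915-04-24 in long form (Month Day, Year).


ISO 1915-04-24 parses as year=1915, month=04, day=24
Month 4 -> April

April 24, 1915


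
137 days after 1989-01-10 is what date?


Start: 1989-01-10, add 137 days
January 1989 has 31 days: 31 - 10 = 21 days to January 31 -> 116 left
February 1989 has 28 days -> 88 left
March 1989 has 31 days -> 57 left
April 1989 has 30 days -> 27 left
May 1989: 27 <= 31 -> lands on May 27

Result: 1989-05-27


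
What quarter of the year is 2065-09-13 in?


Month: September (month 9)
Q1: Jan-Mar, Q2: Apr-Jun, Q3: Jul-Sep, Q4: Oct-Dec

Q3


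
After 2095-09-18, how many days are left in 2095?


Day of year: 261 of 365
Remaining = 365 - 261

104 days


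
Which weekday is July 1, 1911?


Target: July 1, 1911
Anchor: Jan 1, 1911. With p = 1911 - 1 = 1910: (p + p//4 - p//100 + p//400) mod 7 = (1910 + 477 - 19 + 4) mod 7 = 2372 mod 7 = 6 -> Sunday (Mon=0 ... Sun=6)
Days before July (Jan-Jun): 181 days
Weekday index = (6 + 181) mod 7 = 5

Saturday


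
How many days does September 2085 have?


September 2085

30 days


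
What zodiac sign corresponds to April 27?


Date: April 27
Conventional tropical zodiac dates: Taurus from April 20 onward; Gemini starts May 21
April 27 falls within the Taurus range

Taurus


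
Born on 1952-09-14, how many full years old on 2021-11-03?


Birth: 1952-09-14
Reference: 2021-11-03
Year difference: 2021 - 1952 = 69

69 years old


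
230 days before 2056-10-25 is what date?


Start: 2056-10-25, subtract 230 days
Back 25 days from October 25 reaches September 30, 2056 -> 205 left
September 2056 has 30 days -> back to August 31, 2056 -> 175 left
August 2056 has 31 days -> back to July 31, 2056 -> 144 left
July 2056 has 31 days -> back to June 30, 2056 -> 113 left
June 2056 has 30 days -> back to May 31, 2056 -> 83 left
May 2056 has 31 days -> back to April 30, 2056 -> 52 left
April 2056 has 30 days -> back to March 31, 2056 -> 22 left
March 2056: 31 - 22 = 9 -> lands on March 9

Result: 2056-03-09


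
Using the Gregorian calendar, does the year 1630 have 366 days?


Gregorian leap year rule: divisible by 4, but not by 100, unless also by 400.
1630 is not divisible by 4 -> not a leap year

No


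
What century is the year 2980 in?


Century = (year - 1) // 100 + 1
= (2980 - 1) // 100 + 1
= 2979 // 100 + 1
= 29 + 1

30th century


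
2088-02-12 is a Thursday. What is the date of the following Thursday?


Current: Thursday
Target: Thursday
Days ahead: 7

Next Thursday: 2088-02-19


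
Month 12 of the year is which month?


Month 12 of 12

December


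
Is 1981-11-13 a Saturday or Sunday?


Anchor: Jan 1, 1981. With p = 1981 - 1 = 1980: (p + p//4 - p//100 + p//400) mod 7 = (1980 + 495 - 19 + 4) mod 7 = 2460 mod 7 = 3 -> Thursday (Mon=0 ... Sun=6)
Day of year: 317; offset = 316
Weekday index = (3 + 316) mod 7 = 4 -> Friday
Weekend days: Saturday, Sunday

No


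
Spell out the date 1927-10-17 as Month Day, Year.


ISO 1927-10-17 parses as year=1927, month=10, day=17
Month 10 -> October

October 17, 1927


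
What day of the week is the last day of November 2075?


November 2075 has 30 days
Anchor: Jan 1, 2075. With p = 2075 - 1 = 2074: (p + p//4 - p//100 + p//400) mod 7 = (2074 + 518 - 20 + 5) mod 7 = 2577 mod 7 = 1 -> Tuesday (Mon=0 ... Sun=6)
Days before November (Jan-Oct): 304; November 1 index = (1 + 304) mod 7 = 4 -> Friday
Last day offset: 30 - 1 = 29 days
Weekday index = (4 + 29) mod 7 = 5

Saturday, November 30


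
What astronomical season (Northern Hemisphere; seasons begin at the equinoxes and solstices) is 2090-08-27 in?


Date: August 27
Astronomical Summer (approx.; exact equinox/solstice day varies by year): June 21 to September 21
August 27 falls within the Summer window

Summer


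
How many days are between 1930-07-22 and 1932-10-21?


From 1930-07-22 to 1932-10-21
1930-07-22: days before July = 31 + 28 + 31 + 30 + 31 + 30 = 181 (1930 is not a leap year); day of year = 181 + 22 = 203
1932-10-21: days before October = 31 + 29 + 31 + 30 + 31 + 30 + 31 + 31 + 30 = 274 (1932 is a leap year); day of year = 274 + 21 = 295
Rest of 1930: 365 - 203 = 162
Full years 1931 (365): 365
Total = 162 + 365 + 295 = 822

822 days


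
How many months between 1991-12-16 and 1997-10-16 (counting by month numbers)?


From December 1991 to October 1997
6 years * 12 = 72 months, minus 2 months = 70

70 months


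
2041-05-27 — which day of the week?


Date: May 27, 2041
Anchor: Jan 1, 2041. With p = 2041 - 1 = 2040: (p + p//4 - p//100 + p//400) mod 7 = (2040 + 510 - 20 + 5) mod 7 = 2535 mod 7 = 1 -> Tuesday (Mon=0 ... Sun=6)
Days before May (Jan-Apr): 120; offset = 120 + 27 - 1 = 146
Weekday index = (1 + 146) mod 7 = 0

Day of the week: Monday


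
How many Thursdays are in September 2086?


September 2086 has 30 days
Anchor: Jan 1, 2086. With p = 2086 - 1 = 2085: (p + p//4 - p//100 + p//400) mod 7 = (2085 + 521 - 20 + 5) mod 7 = 2591 mod 7 = 1 -> Tuesday (Mon=0 ... Sun=6)
Days before September (Jan-Aug): 243; September 1 index = (1 + 243) mod 7 = 6 -> Sunday
First Thursday is September 5
Thursdays: 5, 12, 19, 26

4 Thursdays


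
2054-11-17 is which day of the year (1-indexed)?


Date: November 17, 2054
Days in months 1 through 10: 304
Plus 17 days in November

Day of year: 321


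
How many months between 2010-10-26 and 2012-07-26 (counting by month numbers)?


From October 2010 to July 2012
2 years * 12 = 24 months, minus 3 months = 21

21 months


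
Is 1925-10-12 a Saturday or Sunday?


Anchor: Jan 1, 1925. With p = 1925 - 1 = 1924: (p + p//4 - p//100 + p//400) mod 7 = (1924 + 481 - 19 + 4) mod 7 = 2390 mod 7 = 3 -> Thursday (Mon=0 ... Sun=6)
Day of year: 285; offset = 284
Weekday index = (3 + 284) mod 7 = 0 -> Monday
Weekend days: Saturday, Sunday

No


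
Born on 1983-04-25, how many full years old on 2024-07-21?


Birth: 1983-04-25
Reference: 2024-07-21
Year difference: 2024 - 1983 = 41

41 years old


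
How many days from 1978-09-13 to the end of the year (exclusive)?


Day of year: 256 of 365
Remaining = 365 - 256

109 days


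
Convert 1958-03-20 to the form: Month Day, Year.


ISO 1958-03-20 parses as year=1958, month=03, day=20
Month 3 -> March

March 20, 1958


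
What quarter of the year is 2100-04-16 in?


Month: April (month 4)
Q1: Jan-Mar, Q2: Apr-Jun, Q3: Jul-Sep, Q4: Oct-Dec

Q2


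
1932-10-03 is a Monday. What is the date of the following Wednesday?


Current: Monday
Target: Wednesday
Days ahead: 2

Next Wednesday: 1932-10-05


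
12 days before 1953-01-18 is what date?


Start: 1953-01-18, subtract 12 days
18 - 12 = 6 stays within January 1953

Result: 1953-01-06


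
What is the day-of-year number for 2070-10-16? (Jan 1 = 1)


Date: October 16, 2070
Days in months 1 through 9: 273
Plus 16 days in October

Day of year: 289


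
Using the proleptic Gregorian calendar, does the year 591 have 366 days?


Gregorian leap year rule: divisible by 4, but not by 100, unless also by 400.
591 is not divisible by 4 -> not a leap year

No


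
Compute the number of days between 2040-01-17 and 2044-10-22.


From 2040-01-17 to 2044-10-22
2040-01-17: day of year = 17
2044-10-22: days before October = 31 + 29 + 31 + 30 + 31 + 30 + 31 + 31 + 30 = 274 (2044 is a leap year); day of year = 274 + 22 = 296
Rest of 2040: 366 - 17 = 349
Full years 2041 (365), 2042 (365), 2043 (365): 1095
Total = 349 + 1095 + 296 = 1740

1740 days


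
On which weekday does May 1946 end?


May 1946 has 31 days
Anchor: Jan 1, 1946. With p = 1946 - 1 = 1945: (p + p//4 - p//100 + p//400) mod 7 = (1945 + 486 - 19 + 4) mod 7 = 2416 mod 7 = 1 -> Tuesday (Mon=0 ... Sun=6)
Days before May (Jan-Apr): 120; May 1 index = (1 + 120) mod 7 = 2 -> Wednesday
Last day offset: 31 - 1 = 30 days
Weekday index = (2 + 30) mod 7 = 4

Friday, May 31


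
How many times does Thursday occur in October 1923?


October 1923 has 31 days
Anchor: Jan 1, 1923. With p = 1923 - 1 = 1922: (p + p//4 - p//100 + p//400) mod 7 = (1922 + 480 - 19 + 4) mod 7 = 2387 mod 7 = 0 -> Monday (Mon=0 ... Sun=6)
Days before October (Jan-Sep): 273; October 1 index = (0 + 273) mod 7 = 0 -> Monday
First Thursday is October 4
Thursdays: 4, 11, 18, 25

4 Thursdays


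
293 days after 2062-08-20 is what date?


Start: 2062-08-20, add 293 days
August 2062 has 31 days: 31 - 20 = 11 days to August 31 -> 282 left
September 2062 has 30 days -> 252 left
October 2062 has 31 days -> 221 left
November 2062 has 30 days -> 191 left
December 2062 has 31 days -> 160 left
January 2063 has 31 days -> 129 left
February 2063 has 28 days -> 101 left
March 2063 has 31 days -> 70 left
April 2063 has 30 days -> 40 left
May 2063 has 31 days -> 9 left
June 2063: 9 <= 30 -> lands on June 9

Result: 2063-06-09


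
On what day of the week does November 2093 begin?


Target: November 1, 2093
Anchor: Jan 1, 2093. With p = 2093 - 1 = 2092: (p + p//4 - p//100 + p//400) mod 7 = (2092 + 523 - 20 + 5) mod 7 = 2600 mod 7 = 3 -> Thursday (Mon=0 ... Sun=6)
Days before November (Jan-Oct): 304 days
Weekday index = (3 + 304) mod 7 = 6

Sunday


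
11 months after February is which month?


February is month 2
2 + 11 = 13; wrap: 13 - 12 = 1

January


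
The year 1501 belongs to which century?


Century = (year - 1) // 100 + 1
= (1501 - 1) // 100 + 1
= 1500 // 100 + 1
= 15 + 1

16th century


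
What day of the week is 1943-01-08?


Date: January 8, 1943
Anchor: Jan 1, 1943. With p = 1943 - 1 = 1942: (p + p//4 - p//100 + p//400) mod 7 = (1942 + 485 - 19 + 4) mod 7 = 2412 mod 7 = 4 -> Friday (Mon=0 ... Sun=6)
Days into year = 8 - 1 = 7
Weekday index = (4 + 7) mod 7 = 4

Day of the week: Friday


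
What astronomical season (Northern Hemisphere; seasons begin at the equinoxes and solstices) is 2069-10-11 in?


Date: October 11
Astronomical Autumn (approx.; exact equinox/solstice day varies by year): September 22 to December 20
October 11 falls within the Autumn window

Autumn


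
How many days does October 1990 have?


October 1990

31 days


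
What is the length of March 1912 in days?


March 1912

31 days


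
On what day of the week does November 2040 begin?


Target: November 1, 2040
Anchor: Jan 1, 2040. With p = 2040 - 1 = 2039: (p + p//4 - p//100 + p//400) mod 7 = (2039 + 509 - 20 + 5) mod 7 = 2533 mod 7 = 6 -> Sunday (Mon=0 ... Sun=6)
Days before November (Jan-Oct): 305 days
Weekday index = (6 + 305) mod 7 = 3

Thursday


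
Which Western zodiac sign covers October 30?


Date: October 30
Conventional tropical zodiac dates: Scorpio from October 23 onward; Sagittarius starts November 22
October 30 falls within the Scorpio range

Scorpio


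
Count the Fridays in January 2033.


January 2033 has 31 days
Anchor: Jan 1, 2033. With p = 2033 - 1 = 2032: (p + p//4 - p//100 + p//400) mod 7 = (2032 + 508 - 20 + 5) mod 7 = 2525 mod 7 = 5 -> Saturday (Mon=0 ... Sun=6)
January 1 is the anchor itself -> Saturday
First Friday is January 7
Fridays: 7, 14, 21, 28

4 Fridays


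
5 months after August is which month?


August is month 8
8 + 5 = 13; wrap: 13 - 12 = 1

January


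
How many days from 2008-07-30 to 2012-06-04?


From 2008-07-30 to 2012-06-04
2008-07-30: days before July = 31 + 29 + 31 + 30 + 31 + 30 = 182 (2008 is a leap year); day of year = 182 + 30 = 212
2012-06-04: days before June = 31 + 29 + 31 + 30 + 31 = 152 (2012 is a leap year); day of year = 152 + 4 = 156
Rest of 2008: 366 - 212 = 154
Full years 2009 (365), 2010 (365), 2011 (365): 1095
Total = 154 + 1095 + 156 = 1405

1405 days


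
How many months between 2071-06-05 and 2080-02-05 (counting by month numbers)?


From June 2071 to February 2080
9 years * 12 = 108 months, minus 4 months = 104

104 months


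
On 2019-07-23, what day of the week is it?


Date: July 23, 2019
Anchor: Jan 1, 2019. With p = 2019 - 1 = 2018: (p + p//4 - p//100 + p//400) mod 7 = (2018 + 504 - 20 + 5) mod 7 = 2507 mod 7 = 1 -> Tuesday (Mon=0 ... Sun=6)
Days before July (Jan-Jun): 181; offset = 181 + 23 - 1 = 203
Weekday index = (1 + 203) mod 7 = 1

Day of the week: Tuesday


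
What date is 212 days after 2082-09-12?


Start: 2082-09-12, add 212 days
September 2082 has 30 days: 30 - 12 = 18 days to September 30 -> 194 left
October 2082 has 31 days -> 163 left
November 2082 has 30 days -> 133 left
December 2082 has 31 days -> 102 left
January 2083 has 31 days -> 71 left
February 2083 has 28 days -> 43 left
March 2083 has 31 days -> 12 left
April 2083: 12 <= 30 -> lands on April 12

Result: 2083-04-12


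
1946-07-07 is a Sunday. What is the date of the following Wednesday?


Current: Sunday
Target: Wednesday
Days ahead: 3

Next Wednesday: 1946-07-10


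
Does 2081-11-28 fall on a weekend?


Anchor: Jan 1, 2081. With p = 2081 - 1 = 2080: (p + p//4 - p//100 + p//400) mod 7 = (2080 + 520 - 20 + 5) mod 7 = 2585 mod 7 = 2 -> Wednesday (Mon=0 ... Sun=6)
Day of year: 332; offset = 331
Weekday index = (2 + 331) mod 7 = 4 -> Friday
Weekend days: Saturday, Sunday

No


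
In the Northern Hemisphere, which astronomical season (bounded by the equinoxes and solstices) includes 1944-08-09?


Date: August 9
Astronomical Summer (approx.; exact equinox/solstice day varies by year): June 21 to September 21
August 9 falls within the Summer window

Summer


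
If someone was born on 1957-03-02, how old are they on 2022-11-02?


Birth: 1957-03-02
Reference: 2022-11-02
Year difference: 2022 - 1957 = 65

65 years old


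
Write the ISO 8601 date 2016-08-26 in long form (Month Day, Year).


ISO 2016-08-26 parses as year=2016, month=08, day=26
Month 8 -> August

August 26, 2016


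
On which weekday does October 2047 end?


October 2047 has 31 days
Anchor: Jan 1, 2047. With p = 2047 - 1 = 2046: (p + p//4 - p//100 + p//400) mod 7 = (2046 + 511 - 20 + 5) mod 7 = 2542 mod 7 = 1 -> Tuesday (Mon=0 ... Sun=6)
Days before October (Jan-Sep): 273; October 1 index = (1 + 273) mod 7 = 1 -> Tuesday
Last day offset: 31 - 1 = 30 days
Weekday index = (1 + 30) mod 7 = 3

Thursday, October 31


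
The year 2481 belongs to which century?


Century = (year - 1) // 100 + 1
= (2481 - 1) // 100 + 1
= 2480 // 100 + 1
= 24 + 1

25th century


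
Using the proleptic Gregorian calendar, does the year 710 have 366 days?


Gregorian leap year rule: divisible by 4, but not by 100, unless also by 400.
710 is not divisible by 4 -> not a leap year

No


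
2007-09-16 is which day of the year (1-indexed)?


Date: September 16, 2007
Days in months 1 through 8: 243
Plus 16 days in September

Day of year: 259


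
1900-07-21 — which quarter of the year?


Month: July (month 7)
Q1: Jan-Mar, Q2: Apr-Jun, Q3: Jul-Sep, Q4: Oct-Dec

Q3


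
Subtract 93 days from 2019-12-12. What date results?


Start: 2019-12-12, subtract 93 days
Back 12 days from December 12 reaches November 30, 2019 -> 81 left
November 2019 has 30 days -> back to October 31, 2019 -> 51 left
October 2019 has 31 days -> back to September 30, 2019 -> 20 left
September 2019: 30 - 20 = 10 -> lands on September 10

Result: 2019-09-10


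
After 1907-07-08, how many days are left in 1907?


Day of year: 189 of 365
Remaining = 365 - 189

176 days


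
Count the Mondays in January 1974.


January 1974 has 31 days
Anchor: Jan 1, 1974. With p = 1974 - 1 = 1973: (p + p//4 - p//100 + p//400) mod 7 = (1973 + 493 - 19 + 4) mod 7 = 2451 mod 7 = 1 -> Tuesday (Mon=0 ... Sun=6)
January 1 is the anchor itself -> Tuesday
First Monday is January 7
Mondays: 7, 14, 21, 28

4 Mondays


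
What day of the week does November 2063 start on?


Target: November 1, 2063
Anchor: Jan 1, 2063. With p = 2063 - 1 = 2062: (p + p//4 - p//100 + p//400) mod 7 = (2062 + 515 - 20 + 5) mod 7 = 2562 mod 7 = 0 -> Monday (Mon=0 ... Sun=6)
Days before November (Jan-Oct): 304 days
Weekday index = (0 + 304) mod 7 = 3

Thursday


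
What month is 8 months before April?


April is month 4
4 - 8 = -4; wrap: -4 + 12 = 8

August


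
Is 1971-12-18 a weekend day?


Anchor: Jan 1, 1971. With p = 1971 - 1 = 1970: (p + p//4 - p//100 + p//400) mod 7 = (1970 + 492 - 19 + 4) mod 7 = 2447 mod 7 = 4 -> Friday (Mon=0 ... Sun=6)
Day of year: 352; offset = 351
Weekday index = (4 + 351) mod 7 = 5 -> Saturday
Weekend days: Saturday, Sunday

Yes


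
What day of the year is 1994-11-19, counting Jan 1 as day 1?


Date: November 19, 1994
Days in months 1 through 10: 304
Plus 19 days in November

Day of year: 323


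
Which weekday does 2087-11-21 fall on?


Date: November 21, 2087
Anchor: Jan 1, 2087. With p = 2087 - 1 = 2086: (p + p//4 - p//100 + p//400) mod 7 = (2086 + 521 - 20 + 5) mod 7 = 2592 mod 7 = 2 -> Wednesday (Mon=0 ... Sun=6)
Days before November (Jan-Oct): 304; offset = 304 + 21 - 1 = 324
Weekday index = (2 + 324) mod 7 = 4

Day of the week: Friday


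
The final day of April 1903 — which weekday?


April 1903 has 30 days
Anchor: Jan 1, 1903. With p = 1903 - 1 = 1902: (p + p//4 - p//100 + p//400) mod 7 = (1902 + 475 - 19 + 4) mod 7 = 2362 mod 7 = 3 -> Thursday (Mon=0 ... Sun=6)
Days before April (Jan-Mar): 90; April 1 index = (3 + 90) mod 7 = 2 -> Wednesday
Last day offset: 30 - 1 = 29 days
Weekday index = (2 + 29) mod 7 = 3

Thursday, April 30


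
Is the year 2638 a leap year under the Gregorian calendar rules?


Gregorian leap year rule: divisible by 4, but not by 100, unless also by 400.
2638 is not divisible by 4 -> not a leap year

No


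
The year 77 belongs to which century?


Century = (year - 1) // 100 + 1
= (77 - 1) // 100 + 1
= 76 // 100 + 1
= 0 + 1

1st century


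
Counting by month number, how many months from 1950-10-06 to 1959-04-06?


From October 1950 to April 1959
9 years * 12 = 108 months, minus 6 months = 102

102 months


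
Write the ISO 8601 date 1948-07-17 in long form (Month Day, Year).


ISO 1948-07-17 parses as year=1948, month=07, day=17
Month 7 -> July

July 17, 1948


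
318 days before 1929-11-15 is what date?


Start: 1929-11-15, subtract 318 days
Back 15 days from November 15 reaches October 31, 1929 -> 303 left
October 1929 has 31 days -> back to September 30, 1929 -> 272 left
September 1929 has 30 days -> back to August 31, 1929 -> 242 left
August 1929 has 31 days -> back to July 31, 1929 -> 211 left
July 1929 has 31 days -> back to June 30, 1929 -> 180 left
June 1929 has 30 days -> back to May 31, 1929 -> 150 left
May 1929 has 31 days -> back to April 30, 1929 -> 119 left
April 1929 has 30 days -> back to March 31, 1929 -> 89 left
March 1929 has 31 days -> back to February 28, 1929 -> 58 left
February 1929 has 28 days -> back to January 31, 1929 -> 30 left
January 1929: 31 - 30 = 1 -> lands on January 1

Result: 1929-01-01


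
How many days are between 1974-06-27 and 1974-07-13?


From 1974-06-27 to 1974-07-13
1974-06-27: days before June = 31 + 28 + 31 + 30 + 31 = 151 (1974 is not a leap year); day of year = 151 + 27 = 178
1974-07-13: days before July = 31 + 28 + 31 + 30 + 31 + 30 = 181 (1974 is not a leap year); day of year = 181 + 13 = 194
Same year: 194 - 178 = 16

16 days


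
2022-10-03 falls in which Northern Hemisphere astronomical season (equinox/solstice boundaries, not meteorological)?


Date: October 3
Astronomical Autumn (approx.; exact equinox/solstice day varies by year): September 22 to December 20
October 3 falls within the Autumn window

Autumn


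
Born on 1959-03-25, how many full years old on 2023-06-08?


Birth: 1959-03-25
Reference: 2023-06-08
Year difference: 2023 - 1959 = 64

64 years old


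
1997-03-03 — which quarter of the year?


Month: March (month 3)
Q1: Jan-Mar, Q2: Apr-Jun, Q3: Jul-Sep, Q4: Oct-Dec

Q1


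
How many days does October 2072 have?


October 2072

31 days


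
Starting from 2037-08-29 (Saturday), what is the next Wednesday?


Current: Saturday
Target: Wednesday
Days ahead: 4

Next Wednesday: 2037-09-02


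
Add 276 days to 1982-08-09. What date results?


Start: 1982-08-09, add 276 days
August 1982 has 31 days: 31 - 9 = 22 days to August 31 -> 254 left
September 1982 has 30 days -> 224 left
October 1982 has 31 days -> 193 left
November 1982 has 30 days -> 163 left
December 1982 has 31 days -> 132 left
January 1983 has 31 days -> 101 left
February 1983 has 28 days -> 73 left
March 1983 has 31 days -> 42 left
April 1983 has 30 days -> 12 left
May 1983: 12 <= 31 -> lands on May 12

Result: 1983-05-12


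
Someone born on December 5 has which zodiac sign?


Date: December 5
Conventional tropical zodiac dates: Sagittarius from November 22 onward; Capricorn starts December 22
December 5 falls within the Sagittarius range

Sagittarius


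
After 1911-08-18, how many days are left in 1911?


Day of year: 230 of 365
Remaining = 365 - 230

135 days


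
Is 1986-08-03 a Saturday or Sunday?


Anchor: Jan 1, 1986. With p = 1986 - 1 = 1985: (p + p//4 - p//100 + p//400) mod 7 = (1985 + 496 - 19 + 4) mod 7 = 2466 mod 7 = 2 -> Wednesday (Mon=0 ... Sun=6)
Day of year: 215; offset = 214
Weekday index = (2 + 214) mod 7 = 6 -> Sunday
Weekend days: Saturday, Sunday

Yes


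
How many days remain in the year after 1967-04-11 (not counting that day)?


Day of year: 101 of 365
Remaining = 365 - 101

264 days


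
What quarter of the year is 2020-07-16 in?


Month: July (month 7)
Q1: Jan-Mar, Q2: Apr-Jun, Q3: Jul-Sep, Q4: Oct-Dec

Q3


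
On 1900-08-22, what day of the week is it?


Date: August 22, 1900
Anchor: Jan 1, 1900. With p = 1900 - 1 = 1899: (p + p//4 - p//100 + p//400) mod 7 = (1899 + 474 - 18 + 4) mod 7 = 2359 mod 7 = 0 -> Monday (Mon=0 ... Sun=6)
Days before August (Jan-Jul): 212; offset = 212 + 22 - 1 = 233
Weekday index = (0 + 233) mod 7 = 2

Day of the week: Wednesday


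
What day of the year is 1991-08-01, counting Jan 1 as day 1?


Date: August 1, 1991
Days in months 1 through 7: 212
Plus 1 days in August

Day of year: 213


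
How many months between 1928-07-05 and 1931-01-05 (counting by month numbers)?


From July 1928 to January 1931
3 years * 12 = 36 months, minus 6 months = 30

30 months


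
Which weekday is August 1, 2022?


Target: August 1, 2022
Anchor: Jan 1, 2022. With p = 2022 - 1 = 2021: (p + p//4 - p//100 + p//400) mod 7 = (2021 + 505 - 20 + 5) mod 7 = 2511 mod 7 = 5 -> Saturday (Mon=0 ... Sun=6)
Days before August (Jan-Jul): 212 days
Weekday index = (5 + 212) mod 7 = 0

Monday


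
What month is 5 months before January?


January is month 1
1 - 5 = -4; wrap: -4 + 12 = 8

August


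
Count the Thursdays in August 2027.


August 2027 has 31 days
Anchor: Jan 1, 2027. With p = 2027 - 1 = 2026: (p + p//4 - p//100 + p//400) mod 7 = (2026 + 506 - 20 + 5) mod 7 = 2517 mod 7 = 4 -> Friday (Mon=0 ... Sun=6)
Days before August (Jan-Jul): 212; August 1 index = (4 + 212) mod 7 = 6 -> Sunday
First Thursday is August 5
Thursdays: 5, 12, 19, 26

4 Thursdays


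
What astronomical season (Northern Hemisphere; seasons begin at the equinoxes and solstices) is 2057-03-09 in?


Date: March 9
Astronomical Winter (approx.; exact equinox/solstice day varies by year): December 21 to March 19
March 9 falls within the Winter window

Winter


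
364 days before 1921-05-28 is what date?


Start: 1921-05-28, subtract 364 days
Back 28 days from May 28 reaches April 30, 1921 -> 336 left
April 1921 has 30 days -> back to March 31, 1921 -> 306 left
March 1921 has 31 days -> back to February 28, 1921 -> 275 left
February 1921 has 28 days -> back to January 31, 1921 -> 247 left
January 1921 has 31 days -> back to December 31, 1920 -> 216 left
December 1920 has 31 days -> back to November 30, 1920 -> 185 left
November 1920 has 30 days -> back to October 31, 1920 -> 155 left
October 1920 has 31 days -> back to September 30, 1920 -> 124 left
September 1920 has 30 days -> back to August 31, 1920 -> 94 left
August 1920 has 31 days -> back to July 31, 1920 -> 63 left
July 1920 has 31 days -> back to June 30, 1920 -> 32 left
June 1920 has 30 days -> back to May 31, 1920 -> 2 left
May 1920: 31 - 2 = 29 -> lands on May 29

Result: 1920-05-29


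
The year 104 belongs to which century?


Century = (year - 1) // 100 + 1
= (104 - 1) // 100 + 1
= 103 // 100 + 1
= 1 + 1

2nd century


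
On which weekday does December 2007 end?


December 2007 has 31 days
Anchor: Jan 1, 2007. With p = 2007 - 1 = 2006: (p + p//4 - p//100 + p//400) mod 7 = (2006 + 501 - 20 + 5) mod 7 = 2492 mod 7 = 0 -> Monday (Mon=0 ... Sun=6)
Days before December (Jan-Nov): 334; December 1 index = (0 + 334) mod 7 = 5 -> Saturday
Last day offset: 31 - 1 = 30 days
Weekday index = (5 + 30) mod 7 = 0

Monday, December 31


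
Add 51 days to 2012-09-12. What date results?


Start: 2012-09-12, add 51 days
September 2012 has 30 days: 30 - 12 = 18 days to September 30 -> 33 left
October 2012 has 31 days -> 2 left
November 2012: 2 <= 30 -> lands on November 2

Result: 2012-11-02


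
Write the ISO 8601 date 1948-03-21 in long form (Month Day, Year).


ISO 1948-03-21 parses as year=1948, month=03, day=21
Month 3 -> March

March 21, 1948


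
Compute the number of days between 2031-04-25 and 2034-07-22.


From 2031-04-25 to 2034-07-22
2031-04-25: days before April = 31 + 28 + 31 = 90 (2031 is not a leap year); day of year = 90 + 25 = 115
2034-07-22: days before July = 31 + 28 + 31 + 30 + 31 + 30 = 181 (2034 is not a leap year); day of year = 181 + 22 = 203
Rest of 2031: 365 - 115 = 250
Full years 2032 (366), 2033 (365): 731
Total = 250 + 731 + 203 = 1184

1184 days


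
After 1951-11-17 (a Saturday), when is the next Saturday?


Current: Saturday
Target: Saturday
Days ahead: 7

Next Saturday: 1951-11-24


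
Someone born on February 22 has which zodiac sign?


Date: February 22
Conventional tropical zodiac dates: Pisces from February 19 onward; Aries starts March 21
February 22 falls within the Pisces range

Pisces


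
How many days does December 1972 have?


December 1972

31 days


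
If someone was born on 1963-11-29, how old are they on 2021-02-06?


Birth: 1963-11-29
Reference: 2021-02-06
Year difference: 2021 - 1963 = 58
Birthday not yet reached in 2021, subtract 1

57 years old


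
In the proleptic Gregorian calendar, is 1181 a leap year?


Gregorian leap year rule: divisible by 4, but not by 100, unless also by 400.
1181 is not divisible by 4 -> not a leap year

No


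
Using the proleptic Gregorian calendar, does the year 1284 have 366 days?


Gregorian leap year rule: divisible by 4, but not by 100, unless also by 400.
1284 is divisible by 4 but not 100 -> leap year

Yes


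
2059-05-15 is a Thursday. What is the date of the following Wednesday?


Current: Thursday
Target: Wednesday
Days ahead: 6

Next Wednesday: 2059-05-21


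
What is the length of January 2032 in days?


January 2032

31 days


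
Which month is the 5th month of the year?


Month 5 of 12

May


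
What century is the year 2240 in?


Century = (year - 1) // 100 + 1
= (2240 - 1) // 100 + 1
= 2239 // 100 + 1
= 22 + 1

23rd century


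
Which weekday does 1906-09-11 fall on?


Date: September 11, 1906
Anchor: Jan 1, 1906. With p = 1906 - 1 = 1905: (p + p//4 - p//100 + p//400) mod 7 = (1905 + 476 - 19 + 4) mod 7 = 2366 mod 7 = 0 -> Monday (Mon=0 ... Sun=6)
Days before September (Jan-Aug): 243; offset = 243 + 11 - 1 = 253
Weekday index = (0 + 253) mod 7 = 1

Day of the week: Tuesday


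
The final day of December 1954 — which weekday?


December 1954 has 31 days
Anchor: Jan 1, 1954. With p = 1954 - 1 = 1953: (p + p//4 - p//100 + p//400) mod 7 = (1953 + 488 - 19 + 4) mod 7 = 2426 mod 7 = 4 -> Friday (Mon=0 ... Sun=6)
Days before December (Jan-Nov): 334; December 1 index = (4 + 334) mod 7 = 2 -> Wednesday
Last day offset: 31 - 1 = 30 days
Weekday index = (2 + 30) mod 7 = 4

Friday, December 31


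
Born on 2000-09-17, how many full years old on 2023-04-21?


Birth: 2000-09-17
Reference: 2023-04-21
Year difference: 2023 - 2000 = 23
Birthday not yet reached in 2023, subtract 1

22 years old


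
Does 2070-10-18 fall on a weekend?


Anchor: Jan 1, 2070. With p = 2070 - 1 = 2069: (p + p//4 - p//100 + p//400) mod 7 = (2069 + 517 - 20 + 5) mod 7 = 2571 mod 7 = 2 -> Wednesday (Mon=0 ... Sun=6)
Day of year: 291; offset = 290
Weekday index = (2 + 290) mod 7 = 5 -> Saturday
Weekend days: Saturday, Sunday

Yes


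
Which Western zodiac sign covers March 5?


Date: March 5
Conventional tropical zodiac dates: Pisces from February 19 onward; Aries starts March 21
March 5 falls within the Pisces range

Pisces


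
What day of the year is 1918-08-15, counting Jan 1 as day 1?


Date: August 15, 1918
Days in months 1 through 7: 212
Plus 15 days in August

Day of year: 227


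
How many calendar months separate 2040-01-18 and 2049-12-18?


From January 2040 to December 2049
9 years * 12 = 108 months, plus 11 months = 119

119 months


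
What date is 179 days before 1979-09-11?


Start: 1979-09-11, subtract 179 days
Back 11 days from September 11 reaches August 31, 1979 -> 168 left
August 1979 has 31 days -> back to July 31, 1979 -> 137 left
July 1979 has 31 days -> back to June 30, 1979 -> 106 left
June 1979 has 30 days -> back to May 31, 1979 -> 76 left
May 1979 has 31 days -> back to April 30, 1979 -> 45 left
April 1979 has 30 days -> back to March 31, 1979 -> 15 left
March 1979: 31 - 15 = 16 -> lands on March 16

Result: 1979-03-16


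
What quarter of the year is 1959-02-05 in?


Month: February (month 2)
Q1: Jan-Mar, Q2: Apr-Jun, Q3: Jul-Sep, Q4: Oct-Dec

Q1


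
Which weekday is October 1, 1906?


Target: October 1, 1906
Anchor: Jan 1, 1906. With p = 1906 - 1 = 1905: (p + p//4 - p//100 + p//400) mod 7 = (1905 + 476 - 19 + 4) mod 7 = 2366 mod 7 = 0 -> Monday (Mon=0 ... Sun=6)
Days before October (Jan-Sep): 273 days
Weekday index = (0 + 273) mod 7 = 0

Monday


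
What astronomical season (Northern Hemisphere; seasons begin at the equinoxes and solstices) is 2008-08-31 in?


Date: August 31
Astronomical Summer (approx.; exact equinox/solstice day varies by year): June 21 to September 21
August 31 falls within the Summer window

Summer


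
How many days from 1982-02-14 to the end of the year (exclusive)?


Day of year: 45 of 365
Remaining = 365 - 45

320 days


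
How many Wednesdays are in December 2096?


December 2096 has 31 days
Anchor: Jan 1, 2096. With p = 2096 - 1 = 2095: (p + p//4 - p//100 + p//400) mod 7 = (2095 + 523 - 20 + 5) mod 7 = 2603 mod 7 = 6 -> Sunday (Mon=0 ... Sun=6)
Days before December (Jan-Nov): 335; December 1 index = (6 + 335) mod 7 = 5 -> Saturday
First Wednesday is December 5
Wednesdays: 5, 12, 19, 26

4 Wednesdays


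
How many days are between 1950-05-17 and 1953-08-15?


From 1950-05-17 to 1953-08-15
1950-05-17: days before May = 31 + 28 + 31 + 30 = 120 (1950 is not a leap year); day of year = 120 + 17 = 137
1953-08-15: days before August = 31 + 28 + 31 + 30 + 31 + 30 + 31 = 212 (1953 is not a leap year); day of year = 212 + 15 = 227
Rest of 1950: 365 - 137 = 228
Full years 1951 (365), 1952 (366): 731
Total = 228 + 731 + 227 = 1186

1186 days


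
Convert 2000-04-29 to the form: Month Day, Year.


ISO 2000-04-29 parses as year=2000, month=04, day=29
Month 4 -> April

April 29, 2000


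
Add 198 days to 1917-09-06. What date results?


Start: 1917-09-06, add 198 days
September 1917 has 30 days: 30 - 6 = 24 days to September 30 -> 174 left
October 1917 has 31 days -> 143 left
November 1917 has 30 days -> 113 left
December 1917 has 31 days -> 82 left
January 1918 has 31 days -> 51 left
February 1918 has 28 days -> 23 left
March 1918: 23 <= 31 -> lands on March 23

Result: 1918-03-23


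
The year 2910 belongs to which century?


Century = (year - 1) // 100 + 1
= (2910 - 1) // 100 + 1
= 2909 // 100 + 1
= 29 + 1

30th century


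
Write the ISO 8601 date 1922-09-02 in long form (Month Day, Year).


ISO 1922-09-02 parses as year=1922, month=09, day=02
Month 9 -> September

September 2, 1922


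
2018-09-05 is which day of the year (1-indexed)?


Date: September 5, 2018
Days in months 1 through 8: 243
Plus 5 days in September

Day of year: 248


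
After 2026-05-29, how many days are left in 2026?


Day of year: 149 of 365
Remaining = 365 - 149

216 days


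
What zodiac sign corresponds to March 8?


Date: March 8
Conventional tropical zodiac dates: Pisces from February 19 onward; Aries starts March 21
March 8 falls within the Pisces range

Pisces


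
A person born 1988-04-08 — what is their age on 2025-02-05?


Birth: 1988-04-08
Reference: 2025-02-05
Year difference: 2025 - 1988 = 37
Birthday not yet reached in 2025, subtract 1

36 years old


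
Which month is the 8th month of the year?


Month 8 of 12

August


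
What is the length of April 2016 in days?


April 2016

30 days


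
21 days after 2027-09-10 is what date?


Start: 2027-09-10, add 21 days
September 2027 has 30 days: 30 - 10 = 20 days to September 30 -> 1 left
October 2027: 1 <= 31 -> lands on October 1

Result: 2027-10-01


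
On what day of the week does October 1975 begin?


Target: October 1, 1975
Anchor: Jan 1, 1975. With p = 1975 - 1 = 1974: (p + p//4 - p//100 + p//400) mod 7 = (1974 + 493 - 19 + 4) mod 7 = 2452 mod 7 = 2 -> Wednesday (Mon=0 ... Sun=6)
Days before October (Jan-Sep): 273 days
Weekday index = (2 + 273) mod 7 = 2

Wednesday


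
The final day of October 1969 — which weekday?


October 1969 has 31 days
Anchor: Jan 1, 1969. With p = 1969 - 1 = 1968: (p + p//4 - p//100 + p//400) mod 7 = (1968 + 492 - 19 + 4) mod 7 = 2445 mod 7 = 2 -> Wednesday (Mon=0 ... Sun=6)
Days before October (Jan-Sep): 273; October 1 index = (2 + 273) mod 7 = 2 -> Wednesday
Last day offset: 31 - 1 = 30 days
Weekday index = (2 + 30) mod 7 = 4

Friday, October 31


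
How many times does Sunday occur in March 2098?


March 2098 has 31 days
Anchor: Jan 1, 2098. With p = 2098 - 1 = 2097: (p + p//4 - p//100 + p//400) mod 7 = (2097 + 524 - 20 + 5) mod 7 = 2606 mod 7 = 2 -> Wednesday (Mon=0 ... Sun=6)
Days before March (Jan-Feb): 59; March 1 index = (2 + 59) mod 7 = 5 -> Saturday
First Sunday is March 2
Sundays: 2, 9, 16, 23, 30

5 Sundays


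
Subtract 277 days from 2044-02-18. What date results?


Start: 2044-02-18, subtract 277 days
Back 18 days from February 18 reaches January 31, 2044 -> 259 left
January 2044 has 31 days -> back to December 31, 2043 -> 228 left
December 2043 has 31 days -> back to November 30, 2043 -> 197 left
November 2043 has 30 days -> back to October 31, 2043 -> 167 left
October 2043 has 31 days -> back to September 30, 2043 -> 136 left
September 2043 has 30 days -> back to August 31, 2043 -> 106 left
August 2043 has 31 days -> back to July 31, 2043 -> 75 left
July 2043 has 31 days -> back to June 30, 2043 -> 44 left
June 2043 has 30 days -> back to May 31, 2043 -> 14 left
May 2043: 31 - 14 = 17 -> lands on May 17

Result: 2043-05-17


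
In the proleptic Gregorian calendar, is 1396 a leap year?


Gregorian leap year rule: divisible by 4, but not by 100, unless also by 400.
1396 is divisible by 4 but not 100 -> leap year

Yes


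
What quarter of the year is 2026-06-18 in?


Month: June (month 6)
Q1: Jan-Mar, Q2: Apr-Jun, Q3: Jul-Sep, Q4: Oct-Dec

Q2


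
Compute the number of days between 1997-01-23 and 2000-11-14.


From 1997-01-23 to 2000-11-14
1997-01-23: day of year = 23
2000-11-14: days before November = 31 + 29 + 31 + 30 + 31 + 30 + 31 + 31 + 30 + 31 = 305 (2000 is a leap year); day of year = 305 + 14 = 319
Rest of 1997: 365 - 23 = 342
Full years 1998 (365), 1999 (365): 730
Total = 342 + 730 + 319 = 1391

1391 days


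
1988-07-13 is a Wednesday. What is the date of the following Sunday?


Current: Wednesday
Target: Sunday
Days ahead: 4

Next Sunday: 1988-07-17


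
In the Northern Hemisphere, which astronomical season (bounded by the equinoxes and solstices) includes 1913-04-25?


Date: April 25
Astronomical Spring (approx.; exact equinox/solstice day varies by year): March 20 to June 20
April 25 falls within the Spring window

Spring


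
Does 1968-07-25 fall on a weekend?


Anchor: Jan 1, 1968. With p = 1968 - 1 = 1967: (p + p//4 - p//100 + p//400) mod 7 = (1967 + 491 - 19 + 4) mod 7 = 2443 mod 7 = 0 -> Monday (Mon=0 ... Sun=6)
Day of year: 207; offset = 206
Weekday index = (0 + 206) mod 7 = 3 -> Thursday
Weekend days: Saturday, Sunday

No


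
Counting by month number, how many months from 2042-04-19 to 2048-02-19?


From April 2042 to February 2048
6 years * 12 = 72 months, minus 2 months = 70

70 months


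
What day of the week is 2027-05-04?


Date: May 4, 2027
Anchor: Jan 1, 2027. With p = 2027 - 1 = 2026: (p + p//4 - p//100 + p//400) mod 7 = (2026 + 506 - 20 + 5) mod 7 = 2517 mod 7 = 4 -> Friday (Mon=0 ... Sun=6)
Days before May (Jan-Apr): 120; offset = 120 + 4 - 1 = 123
Weekday index = (4 + 123) mod 7 = 1

Day of the week: Tuesday


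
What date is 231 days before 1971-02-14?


Start: 1971-02-14, subtract 231 days
Back 14 days from February 14 reaches January 31, 1971 -> 217 left
January 1971 has 31 days -> back to December 31, 1970 -> 186 left
December 1970 has 31 days -> back to November 30, 1970 -> 155 left
November 1970 has 30 days -> back to October 31, 1970 -> 125 left
October 1970 has 31 days -> back to September 30, 1970 -> 94 left
September 1970 has 30 days -> back to August 31, 1970 -> 64 left
August 1970 has 31 days -> back to July 31, 1970 -> 33 left
July 1970 has 31 days -> back to June 30, 1970 -> 2 left
June 1970: 30 - 2 = 28 -> lands on June 28

Result: 1970-06-28


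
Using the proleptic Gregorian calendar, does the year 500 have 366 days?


Gregorian leap year rule: divisible by 4, but not by 100, unless also by 400.
500 is divisible by 100 but not 400 -> not a leap year

No


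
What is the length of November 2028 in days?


November 2028

30 days


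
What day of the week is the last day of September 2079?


September 2079 has 30 days
Anchor: Jan 1, 2079. With p = 2079 - 1 = 2078: (p + p//4 - p//100 + p//400) mod 7 = (2078 + 519 - 20 + 5) mod 7 = 2582 mod 7 = 6 -> Sunday (Mon=0 ... Sun=6)
Days before September (Jan-Aug): 243; September 1 index = (6 + 243) mod 7 = 4 -> Friday
Last day offset: 30 - 1 = 29 days
Weekday index = (4 + 29) mod 7 = 5

Saturday, September 30


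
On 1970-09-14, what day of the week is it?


Date: September 14, 1970
Anchor: Jan 1, 1970. With p = 1970 - 1 = 1969: (p + p//4 - p//100 + p//400) mod 7 = (1969 + 492 - 19 + 4) mod 7 = 2446 mod 7 = 3 -> Thursday (Mon=0 ... Sun=6)
Days before September (Jan-Aug): 243; offset = 243 + 14 - 1 = 256
Weekday index = (3 + 256) mod 7 = 0

Day of the week: Monday


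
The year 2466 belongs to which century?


Century = (year - 1) // 100 + 1
= (2466 - 1) // 100 + 1
= 2465 // 100 + 1
= 24 + 1

25th century


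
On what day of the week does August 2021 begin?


Target: August 1, 2021
Anchor: Jan 1, 2021. With p = 2021 - 1 = 2020: (p + p//4 - p//100 + p//400) mod 7 = (2020 + 505 - 20 + 5) mod 7 = 2510 mod 7 = 4 -> Friday (Mon=0 ... Sun=6)
Days before August (Jan-Jul): 212 days
Weekday index = (4 + 212) mod 7 = 6

Sunday


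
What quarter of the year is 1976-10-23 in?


Month: October (month 10)
Q1: Jan-Mar, Q2: Apr-Jun, Q3: Jul-Sep, Q4: Oct-Dec

Q4


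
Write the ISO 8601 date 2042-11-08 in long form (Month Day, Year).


ISO 2042-11-08 parses as year=2042, month=11, day=08
Month 11 -> November

November 8, 2042


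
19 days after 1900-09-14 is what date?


Start: 1900-09-14, add 19 days
September 1900 has 30 days: 30 - 14 = 16 days to September 30 -> 3 left
October 1900: 3 <= 31 -> lands on October 3

Result: 1900-10-03
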